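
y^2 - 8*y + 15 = (y - 5)*(y - 3)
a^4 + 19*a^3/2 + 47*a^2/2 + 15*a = a*(a + 1)*(a + 5/2)*(a + 6)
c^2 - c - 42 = (c - 7)*(c + 6)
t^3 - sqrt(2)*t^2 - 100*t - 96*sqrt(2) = (t - 8*sqrt(2))*(t + sqrt(2))*(t + 6*sqrt(2))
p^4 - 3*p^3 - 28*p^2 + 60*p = p*(p - 6)*(p - 2)*(p + 5)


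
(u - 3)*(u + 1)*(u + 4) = u^3 + 2*u^2 - 11*u - 12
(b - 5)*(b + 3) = b^2 - 2*b - 15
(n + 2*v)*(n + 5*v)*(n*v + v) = n^3*v + 7*n^2*v^2 + n^2*v + 10*n*v^3 + 7*n*v^2 + 10*v^3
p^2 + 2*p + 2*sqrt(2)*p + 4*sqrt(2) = (p + 2)*(p + 2*sqrt(2))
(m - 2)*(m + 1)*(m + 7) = m^3 + 6*m^2 - 9*m - 14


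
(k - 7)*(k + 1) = k^2 - 6*k - 7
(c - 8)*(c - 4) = c^2 - 12*c + 32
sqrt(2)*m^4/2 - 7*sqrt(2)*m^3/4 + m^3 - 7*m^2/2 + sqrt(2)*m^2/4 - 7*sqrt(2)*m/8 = m*(m - 7/2)*(m + sqrt(2)/2)*(sqrt(2)*m/2 + 1/2)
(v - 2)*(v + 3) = v^2 + v - 6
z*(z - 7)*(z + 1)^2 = z^4 - 5*z^3 - 13*z^2 - 7*z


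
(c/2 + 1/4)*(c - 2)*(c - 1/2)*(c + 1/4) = c^4/2 - 7*c^3/8 - 3*c^2/8 + 7*c/32 + 1/16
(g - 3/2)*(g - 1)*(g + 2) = g^3 - g^2/2 - 7*g/2 + 3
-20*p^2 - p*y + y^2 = (-5*p + y)*(4*p + y)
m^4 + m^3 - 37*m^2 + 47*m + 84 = (m - 4)*(m - 3)*(m + 1)*(m + 7)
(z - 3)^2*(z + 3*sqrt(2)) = z^3 - 6*z^2 + 3*sqrt(2)*z^2 - 18*sqrt(2)*z + 9*z + 27*sqrt(2)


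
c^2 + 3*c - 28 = (c - 4)*(c + 7)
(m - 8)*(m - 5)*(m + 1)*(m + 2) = m^4 - 10*m^3 + 3*m^2 + 94*m + 80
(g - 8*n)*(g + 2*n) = g^2 - 6*g*n - 16*n^2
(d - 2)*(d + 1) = d^2 - d - 2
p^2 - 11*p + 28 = (p - 7)*(p - 4)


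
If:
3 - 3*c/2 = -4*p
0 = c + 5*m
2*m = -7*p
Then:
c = 210/89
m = -42/89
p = 12/89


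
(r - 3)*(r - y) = r^2 - r*y - 3*r + 3*y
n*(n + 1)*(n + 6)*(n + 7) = n^4 + 14*n^3 + 55*n^2 + 42*n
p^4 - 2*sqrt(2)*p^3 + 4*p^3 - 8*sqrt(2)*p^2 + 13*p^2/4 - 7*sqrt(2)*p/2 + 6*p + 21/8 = (p + 1/2)*(p + 7/2)*(p - 3*sqrt(2)/2)*(p - sqrt(2)/2)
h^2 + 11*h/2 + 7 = (h + 2)*(h + 7/2)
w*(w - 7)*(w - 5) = w^3 - 12*w^2 + 35*w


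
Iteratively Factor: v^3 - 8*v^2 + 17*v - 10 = (v - 5)*(v^2 - 3*v + 2) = (v - 5)*(v - 1)*(v - 2)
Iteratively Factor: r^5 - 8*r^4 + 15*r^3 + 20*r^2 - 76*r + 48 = (r - 4)*(r^4 - 4*r^3 - r^2 + 16*r - 12) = (r - 4)*(r - 3)*(r^3 - r^2 - 4*r + 4) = (r - 4)*(r - 3)*(r + 2)*(r^2 - 3*r + 2) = (r - 4)*(r - 3)*(r - 1)*(r + 2)*(r - 2)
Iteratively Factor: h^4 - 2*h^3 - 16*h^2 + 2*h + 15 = (h + 1)*(h^3 - 3*h^2 - 13*h + 15) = (h - 1)*(h + 1)*(h^2 - 2*h - 15) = (h - 1)*(h + 1)*(h + 3)*(h - 5)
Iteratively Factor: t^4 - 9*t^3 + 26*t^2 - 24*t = (t - 2)*(t^3 - 7*t^2 + 12*t) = (t - 4)*(t - 2)*(t^2 - 3*t) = t*(t - 4)*(t - 2)*(t - 3)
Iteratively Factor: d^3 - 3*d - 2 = (d - 2)*(d^2 + 2*d + 1) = (d - 2)*(d + 1)*(d + 1)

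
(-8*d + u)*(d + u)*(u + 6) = -8*d^2*u - 48*d^2 - 7*d*u^2 - 42*d*u + u^3 + 6*u^2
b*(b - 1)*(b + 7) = b^3 + 6*b^2 - 7*b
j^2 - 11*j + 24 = (j - 8)*(j - 3)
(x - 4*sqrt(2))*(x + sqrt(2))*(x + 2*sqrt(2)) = x^3 - sqrt(2)*x^2 - 20*x - 16*sqrt(2)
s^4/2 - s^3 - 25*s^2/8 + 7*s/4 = s*(s/2 + 1)*(s - 7/2)*(s - 1/2)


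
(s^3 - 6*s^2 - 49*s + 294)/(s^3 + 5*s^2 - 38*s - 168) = (s - 7)/(s + 4)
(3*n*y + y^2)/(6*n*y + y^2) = (3*n + y)/(6*n + y)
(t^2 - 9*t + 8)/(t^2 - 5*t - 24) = (t - 1)/(t + 3)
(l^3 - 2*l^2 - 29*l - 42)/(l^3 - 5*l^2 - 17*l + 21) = (l + 2)/(l - 1)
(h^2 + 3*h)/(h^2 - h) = (h + 3)/(h - 1)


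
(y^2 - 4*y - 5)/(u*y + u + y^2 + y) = (y - 5)/(u + y)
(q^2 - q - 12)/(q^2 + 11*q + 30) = (q^2 - q - 12)/(q^2 + 11*q + 30)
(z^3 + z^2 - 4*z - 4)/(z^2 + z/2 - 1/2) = 2*(z^2 - 4)/(2*z - 1)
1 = 1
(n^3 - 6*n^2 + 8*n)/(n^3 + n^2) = (n^2 - 6*n + 8)/(n*(n + 1))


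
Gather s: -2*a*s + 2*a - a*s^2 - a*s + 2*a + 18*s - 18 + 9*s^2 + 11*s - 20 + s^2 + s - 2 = 4*a + s^2*(10 - a) + s*(30 - 3*a) - 40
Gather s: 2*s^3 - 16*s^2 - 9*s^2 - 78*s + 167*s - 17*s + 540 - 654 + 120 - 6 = 2*s^3 - 25*s^2 + 72*s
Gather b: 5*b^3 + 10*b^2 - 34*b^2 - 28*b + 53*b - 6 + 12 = 5*b^3 - 24*b^2 + 25*b + 6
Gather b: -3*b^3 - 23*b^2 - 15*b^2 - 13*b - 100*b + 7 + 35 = -3*b^3 - 38*b^2 - 113*b + 42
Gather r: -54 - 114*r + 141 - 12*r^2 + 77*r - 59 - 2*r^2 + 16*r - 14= -14*r^2 - 21*r + 14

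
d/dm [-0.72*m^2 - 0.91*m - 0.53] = -1.44*m - 0.91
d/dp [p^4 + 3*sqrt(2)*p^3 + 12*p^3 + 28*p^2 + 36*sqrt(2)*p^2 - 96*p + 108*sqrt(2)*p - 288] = 4*p^3 + 9*sqrt(2)*p^2 + 36*p^2 + 56*p + 72*sqrt(2)*p - 96 + 108*sqrt(2)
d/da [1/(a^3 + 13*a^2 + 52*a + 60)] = (-3*a^2 - 26*a - 52)/(a^3 + 13*a^2 + 52*a + 60)^2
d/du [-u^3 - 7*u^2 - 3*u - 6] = -3*u^2 - 14*u - 3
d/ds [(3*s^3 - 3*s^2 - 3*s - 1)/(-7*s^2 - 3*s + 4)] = (-21*s^4 - 18*s^3 + 24*s^2 - 38*s - 15)/(49*s^4 + 42*s^3 - 47*s^2 - 24*s + 16)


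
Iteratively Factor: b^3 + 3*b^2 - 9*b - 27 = (b + 3)*(b^2 - 9) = (b - 3)*(b + 3)*(b + 3)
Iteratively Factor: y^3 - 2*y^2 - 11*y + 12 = (y - 1)*(y^2 - y - 12) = (y - 4)*(y - 1)*(y + 3)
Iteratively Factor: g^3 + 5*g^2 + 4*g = (g + 4)*(g^2 + g) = (g + 1)*(g + 4)*(g)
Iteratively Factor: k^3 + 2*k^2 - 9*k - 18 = (k - 3)*(k^2 + 5*k + 6) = (k - 3)*(k + 2)*(k + 3)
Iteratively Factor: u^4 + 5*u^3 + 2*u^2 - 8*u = (u + 2)*(u^3 + 3*u^2 - 4*u) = (u + 2)*(u + 4)*(u^2 - u) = (u - 1)*(u + 2)*(u + 4)*(u)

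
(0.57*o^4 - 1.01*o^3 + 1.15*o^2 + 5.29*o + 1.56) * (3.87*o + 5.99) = 2.2059*o^5 - 0.4944*o^4 - 1.5994*o^3 + 27.3608*o^2 + 37.7243*o + 9.3444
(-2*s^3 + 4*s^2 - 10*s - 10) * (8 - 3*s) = 6*s^4 - 28*s^3 + 62*s^2 - 50*s - 80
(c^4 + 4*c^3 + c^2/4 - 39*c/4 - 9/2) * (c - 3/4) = c^5 + 13*c^4/4 - 11*c^3/4 - 159*c^2/16 + 45*c/16 + 27/8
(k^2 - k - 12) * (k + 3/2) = k^3 + k^2/2 - 27*k/2 - 18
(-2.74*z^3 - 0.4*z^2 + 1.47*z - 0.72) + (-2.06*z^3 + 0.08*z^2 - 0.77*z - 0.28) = -4.8*z^3 - 0.32*z^2 + 0.7*z - 1.0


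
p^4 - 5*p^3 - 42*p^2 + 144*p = p*(p - 8)*(p - 3)*(p + 6)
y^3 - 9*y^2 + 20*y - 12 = (y - 6)*(y - 2)*(y - 1)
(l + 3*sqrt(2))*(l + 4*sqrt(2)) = l^2 + 7*sqrt(2)*l + 24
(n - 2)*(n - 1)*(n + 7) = n^3 + 4*n^2 - 19*n + 14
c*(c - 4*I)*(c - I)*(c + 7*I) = c^4 + 2*I*c^3 + 31*c^2 - 28*I*c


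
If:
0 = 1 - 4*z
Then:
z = 1/4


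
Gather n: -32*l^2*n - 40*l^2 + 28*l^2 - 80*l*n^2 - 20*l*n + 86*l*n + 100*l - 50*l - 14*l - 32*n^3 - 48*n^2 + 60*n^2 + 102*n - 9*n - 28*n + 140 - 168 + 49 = -12*l^2 + 36*l - 32*n^3 + n^2*(12 - 80*l) + n*(-32*l^2 + 66*l + 65) + 21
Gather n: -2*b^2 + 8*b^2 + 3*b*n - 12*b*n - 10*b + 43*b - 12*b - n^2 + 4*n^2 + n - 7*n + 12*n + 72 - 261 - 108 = 6*b^2 + 21*b + 3*n^2 + n*(6 - 9*b) - 297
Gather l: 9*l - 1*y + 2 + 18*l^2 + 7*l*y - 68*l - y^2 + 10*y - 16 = 18*l^2 + l*(7*y - 59) - y^2 + 9*y - 14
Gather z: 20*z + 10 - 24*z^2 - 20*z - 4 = 6 - 24*z^2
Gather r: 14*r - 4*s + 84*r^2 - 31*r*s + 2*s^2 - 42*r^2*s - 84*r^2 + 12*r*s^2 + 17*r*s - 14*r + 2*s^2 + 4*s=-42*r^2*s + r*(12*s^2 - 14*s) + 4*s^2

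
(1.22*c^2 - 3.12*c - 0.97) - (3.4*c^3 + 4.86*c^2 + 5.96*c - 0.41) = -3.4*c^3 - 3.64*c^2 - 9.08*c - 0.56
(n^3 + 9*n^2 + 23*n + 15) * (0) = 0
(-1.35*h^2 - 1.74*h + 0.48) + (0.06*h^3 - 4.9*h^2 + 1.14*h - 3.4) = 0.06*h^3 - 6.25*h^2 - 0.6*h - 2.92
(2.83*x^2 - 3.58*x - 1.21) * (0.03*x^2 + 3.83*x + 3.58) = 0.0849*x^4 + 10.7315*x^3 - 3.6163*x^2 - 17.4507*x - 4.3318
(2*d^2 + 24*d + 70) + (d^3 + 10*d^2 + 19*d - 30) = d^3 + 12*d^2 + 43*d + 40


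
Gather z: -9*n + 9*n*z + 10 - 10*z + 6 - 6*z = -9*n + z*(9*n - 16) + 16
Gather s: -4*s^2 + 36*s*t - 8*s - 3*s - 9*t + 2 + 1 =-4*s^2 + s*(36*t - 11) - 9*t + 3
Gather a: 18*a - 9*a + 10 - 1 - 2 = 9*a + 7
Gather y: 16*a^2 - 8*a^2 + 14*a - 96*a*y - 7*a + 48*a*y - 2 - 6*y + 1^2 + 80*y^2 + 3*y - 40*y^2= 8*a^2 + 7*a + 40*y^2 + y*(-48*a - 3) - 1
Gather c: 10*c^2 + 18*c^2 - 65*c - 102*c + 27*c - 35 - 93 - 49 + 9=28*c^2 - 140*c - 168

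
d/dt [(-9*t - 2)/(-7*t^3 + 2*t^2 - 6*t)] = 2*(-63*t^3 - 12*t^2 + 4*t - 6)/(t^2*(49*t^4 - 28*t^3 + 88*t^2 - 24*t + 36))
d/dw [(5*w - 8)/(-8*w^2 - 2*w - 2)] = (20*w^2 - 64*w - 13)/(2*(16*w^4 + 8*w^3 + 9*w^2 + 2*w + 1))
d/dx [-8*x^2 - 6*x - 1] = -16*x - 6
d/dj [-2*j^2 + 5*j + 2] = 5 - 4*j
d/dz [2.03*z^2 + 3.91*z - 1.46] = 4.06*z + 3.91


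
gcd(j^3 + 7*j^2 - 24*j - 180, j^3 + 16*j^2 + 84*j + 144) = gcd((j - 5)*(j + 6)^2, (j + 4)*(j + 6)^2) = j^2 + 12*j + 36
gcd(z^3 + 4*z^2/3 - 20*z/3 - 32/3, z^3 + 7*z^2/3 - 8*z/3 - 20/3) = z^2 + 4*z + 4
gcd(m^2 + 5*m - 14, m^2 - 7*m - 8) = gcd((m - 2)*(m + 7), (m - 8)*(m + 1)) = 1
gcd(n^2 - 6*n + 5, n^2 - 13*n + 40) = n - 5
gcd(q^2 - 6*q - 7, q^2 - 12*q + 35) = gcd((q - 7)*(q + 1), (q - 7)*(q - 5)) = q - 7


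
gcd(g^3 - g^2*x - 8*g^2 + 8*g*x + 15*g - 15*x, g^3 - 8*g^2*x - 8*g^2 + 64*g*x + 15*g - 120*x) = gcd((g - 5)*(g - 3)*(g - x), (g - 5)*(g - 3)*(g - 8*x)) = g^2 - 8*g + 15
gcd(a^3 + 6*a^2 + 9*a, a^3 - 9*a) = a^2 + 3*a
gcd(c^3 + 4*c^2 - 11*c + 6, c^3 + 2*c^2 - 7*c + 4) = c^2 - 2*c + 1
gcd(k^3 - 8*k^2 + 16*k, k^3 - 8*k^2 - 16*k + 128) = k - 4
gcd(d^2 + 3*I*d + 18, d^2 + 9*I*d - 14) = 1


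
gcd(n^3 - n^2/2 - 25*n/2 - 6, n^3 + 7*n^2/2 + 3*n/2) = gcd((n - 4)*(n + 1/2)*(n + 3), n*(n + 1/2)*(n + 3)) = n^2 + 7*n/2 + 3/2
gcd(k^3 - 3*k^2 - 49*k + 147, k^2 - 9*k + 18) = k - 3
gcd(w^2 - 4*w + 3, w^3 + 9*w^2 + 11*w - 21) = w - 1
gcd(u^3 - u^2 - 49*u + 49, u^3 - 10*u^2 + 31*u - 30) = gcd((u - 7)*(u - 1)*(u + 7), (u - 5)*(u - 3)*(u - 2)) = 1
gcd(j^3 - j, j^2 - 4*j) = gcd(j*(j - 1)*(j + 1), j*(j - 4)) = j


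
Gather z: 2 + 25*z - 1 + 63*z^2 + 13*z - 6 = 63*z^2 + 38*z - 5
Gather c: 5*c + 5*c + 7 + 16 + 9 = 10*c + 32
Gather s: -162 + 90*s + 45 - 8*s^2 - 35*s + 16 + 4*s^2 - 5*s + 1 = -4*s^2 + 50*s - 100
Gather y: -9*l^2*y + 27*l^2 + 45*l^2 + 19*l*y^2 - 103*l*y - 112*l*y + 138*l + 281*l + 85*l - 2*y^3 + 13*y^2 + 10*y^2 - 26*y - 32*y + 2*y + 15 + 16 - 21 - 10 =72*l^2 + 504*l - 2*y^3 + y^2*(19*l + 23) + y*(-9*l^2 - 215*l - 56)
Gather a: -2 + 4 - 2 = 0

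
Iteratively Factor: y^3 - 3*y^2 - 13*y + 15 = (y + 3)*(y^2 - 6*y + 5) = (y - 5)*(y + 3)*(y - 1)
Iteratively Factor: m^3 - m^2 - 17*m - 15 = (m + 1)*(m^2 - 2*m - 15) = (m + 1)*(m + 3)*(m - 5)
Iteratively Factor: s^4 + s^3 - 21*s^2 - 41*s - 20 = (s + 4)*(s^3 - 3*s^2 - 9*s - 5) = (s - 5)*(s + 4)*(s^2 + 2*s + 1) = (s - 5)*(s + 1)*(s + 4)*(s + 1)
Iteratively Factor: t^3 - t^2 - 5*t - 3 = (t - 3)*(t^2 + 2*t + 1) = (t - 3)*(t + 1)*(t + 1)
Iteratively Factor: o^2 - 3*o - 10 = (o + 2)*(o - 5)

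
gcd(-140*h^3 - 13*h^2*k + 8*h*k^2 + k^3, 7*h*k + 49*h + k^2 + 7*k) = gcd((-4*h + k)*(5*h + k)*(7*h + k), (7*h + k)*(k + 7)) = 7*h + k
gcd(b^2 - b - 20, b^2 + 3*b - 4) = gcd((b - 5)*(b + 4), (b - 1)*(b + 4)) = b + 4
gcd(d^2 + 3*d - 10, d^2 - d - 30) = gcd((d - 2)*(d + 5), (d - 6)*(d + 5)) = d + 5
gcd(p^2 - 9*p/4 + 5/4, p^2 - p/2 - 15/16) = p - 5/4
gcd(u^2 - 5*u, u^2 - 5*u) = u^2 - 5*u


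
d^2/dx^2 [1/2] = 0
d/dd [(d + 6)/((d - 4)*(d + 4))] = (-d^2 - 12*d - 16)/(d^4 - 32*d^2 + 256)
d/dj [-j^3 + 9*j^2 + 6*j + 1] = -3*j^2 + 18*j + 6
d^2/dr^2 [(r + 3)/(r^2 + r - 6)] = 2/(r^3 - 6*r^2 + 12*r - 8)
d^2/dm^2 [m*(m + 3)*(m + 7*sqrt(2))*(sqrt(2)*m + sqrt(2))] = 12*sqrt(2)*m^2 + 24*sqrt(2)*m + 84*m + 6*sqrt(2) + 112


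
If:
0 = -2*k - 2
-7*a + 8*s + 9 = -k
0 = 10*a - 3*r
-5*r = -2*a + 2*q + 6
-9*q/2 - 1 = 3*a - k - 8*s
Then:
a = -7/74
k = -1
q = -256/111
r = -35/111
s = -641/592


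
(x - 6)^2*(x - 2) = x^3 - 14*x^2 + 60*x - 72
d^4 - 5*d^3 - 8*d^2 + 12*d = d*(d - 6)*(d - 1)*(d + 2)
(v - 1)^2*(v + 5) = v^3 + 3*v^2 - 9*v + 5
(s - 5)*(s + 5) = s^2 - 25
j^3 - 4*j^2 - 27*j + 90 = (j - 6)*(j - 3)*(j + 5)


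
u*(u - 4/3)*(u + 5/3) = u^3 + u^2/3 - 20*u/9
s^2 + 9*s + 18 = (s + 3)*(s + 6)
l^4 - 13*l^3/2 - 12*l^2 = l^2*(l - 8)*(l + 3/2)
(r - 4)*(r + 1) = r^2 - 3*r - 4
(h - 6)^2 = h^2 - 12*h + 36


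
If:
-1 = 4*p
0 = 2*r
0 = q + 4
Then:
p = -1/4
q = -4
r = 0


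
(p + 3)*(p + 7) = p^2 + 10*p + 21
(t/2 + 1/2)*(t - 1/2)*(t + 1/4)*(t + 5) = t^4/2 + 23*t^3/8 + 27*t^2/16 - t - 5/16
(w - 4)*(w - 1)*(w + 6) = w^3 + w^2 - 26*w + 24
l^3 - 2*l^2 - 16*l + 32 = (l - 4)*(l - 2)*(l + 4)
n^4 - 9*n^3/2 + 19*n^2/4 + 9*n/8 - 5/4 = (n - 5/2)*(n - 2)*(n - 1/2)*(n + 1/2)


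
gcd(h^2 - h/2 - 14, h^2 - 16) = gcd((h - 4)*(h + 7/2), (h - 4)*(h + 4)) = h - 4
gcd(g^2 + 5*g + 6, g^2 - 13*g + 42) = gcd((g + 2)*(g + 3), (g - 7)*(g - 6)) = 1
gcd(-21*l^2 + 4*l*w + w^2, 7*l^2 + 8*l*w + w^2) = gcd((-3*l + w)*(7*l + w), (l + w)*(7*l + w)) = 7*l + w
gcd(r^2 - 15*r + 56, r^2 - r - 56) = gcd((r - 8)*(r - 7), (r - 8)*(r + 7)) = r - 8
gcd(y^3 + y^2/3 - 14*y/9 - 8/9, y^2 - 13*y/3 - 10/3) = y + 2/3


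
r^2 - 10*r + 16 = (r - 8)*(r - 2)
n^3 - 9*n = n*(n - 3)*(n + 3)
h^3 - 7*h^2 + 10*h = h*(h - 5)*(h - 2)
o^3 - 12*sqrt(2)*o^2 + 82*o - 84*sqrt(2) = (o - 7*sqrt(2))*(o - 3*sqrt(2))*(o - 2*sqrt(2))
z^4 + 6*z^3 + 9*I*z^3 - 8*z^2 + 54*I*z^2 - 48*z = z*(z + 6)*(z + I)*(z + 8*I)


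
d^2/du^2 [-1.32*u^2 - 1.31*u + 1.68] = -2.64000000000000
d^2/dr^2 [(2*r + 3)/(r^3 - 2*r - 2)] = 2*(-(2*r + 3)*(3*r^2 - 2)^2 + (-6*r^2 - 3*r*(2*r + 3) + 4)*(-r^3 + 2*r + 2))/(-r^3 + 2*r + 2)^3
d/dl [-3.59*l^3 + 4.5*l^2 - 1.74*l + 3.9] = -10.77*l^2 + 9.0*l - 1.74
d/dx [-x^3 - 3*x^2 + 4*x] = -3*x^2 - 6*x + 4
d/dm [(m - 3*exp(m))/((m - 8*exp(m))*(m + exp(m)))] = ((1 - 3*exp(m))*(m - 8*exp(m))*(m + exp(m)) - (m - 8*exp(m))*(m - 3*exp(m))*(exp(m) + 1) + (m - 3*exp(m))*(m + exp(m))*(8*exp(m) - 1))/((m - 8*exp(m))^2*(m + exp(m))^2)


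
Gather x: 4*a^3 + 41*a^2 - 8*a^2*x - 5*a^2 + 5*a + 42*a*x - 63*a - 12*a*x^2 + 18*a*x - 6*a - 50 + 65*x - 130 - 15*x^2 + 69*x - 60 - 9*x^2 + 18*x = 4*a^3 + 36*a^2 - 64*a + x^2*(-12*a - 24) + x*(-8*a^2 + 60*a + 152) - 240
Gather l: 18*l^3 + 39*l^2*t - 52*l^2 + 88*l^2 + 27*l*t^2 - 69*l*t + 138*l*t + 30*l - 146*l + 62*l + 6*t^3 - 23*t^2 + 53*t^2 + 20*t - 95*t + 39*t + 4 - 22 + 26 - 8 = 18*l^3 + l^2*(39*t + 36) + l*(27*t^2 + 69*t - 54) + 6*t^3 + 30*t^2 - 36*t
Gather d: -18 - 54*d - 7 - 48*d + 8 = -102*d - 17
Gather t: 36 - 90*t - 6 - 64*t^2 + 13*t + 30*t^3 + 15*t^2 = 30*t^3 - 49*t^2 - 77*t + 30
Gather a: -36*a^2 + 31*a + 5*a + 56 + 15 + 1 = -36*a^2 + 36*a + 72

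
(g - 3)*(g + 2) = g^2 - g - 6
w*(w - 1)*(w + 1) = w^3 - w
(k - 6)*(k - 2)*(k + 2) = k^3 - 6*k^2 - 4*k + 24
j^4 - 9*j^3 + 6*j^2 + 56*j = j*(j - 7)*(j - 4)*(j + 2)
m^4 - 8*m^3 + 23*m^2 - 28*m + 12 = (m - 3)*(m - 2)^2*(m - 1)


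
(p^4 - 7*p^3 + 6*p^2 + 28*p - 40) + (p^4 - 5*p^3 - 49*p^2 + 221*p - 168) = 2*p^4 - 12*p^3 - 43*p^2 + 249*p - 208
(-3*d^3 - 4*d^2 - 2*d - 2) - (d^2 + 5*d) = -3*d^3 - 5*d^2 - 7*d - 2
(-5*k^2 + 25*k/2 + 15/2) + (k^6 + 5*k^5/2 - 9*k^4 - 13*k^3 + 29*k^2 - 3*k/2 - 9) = k^6 + 5*k^5/2 - 9*k^4 - 13*k^3 + 24*k^2 + 11*k - 3/2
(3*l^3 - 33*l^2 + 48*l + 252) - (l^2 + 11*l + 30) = 3*l^3 - 34*l^2 + 37*l + 222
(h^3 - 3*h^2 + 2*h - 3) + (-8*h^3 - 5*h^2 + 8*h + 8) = -7*h^3 - 8*h^2 + 10*h + 5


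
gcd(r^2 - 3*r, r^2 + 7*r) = r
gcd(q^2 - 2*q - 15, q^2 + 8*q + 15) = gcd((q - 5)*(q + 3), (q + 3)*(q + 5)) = q + 3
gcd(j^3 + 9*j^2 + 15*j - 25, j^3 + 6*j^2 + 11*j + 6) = 1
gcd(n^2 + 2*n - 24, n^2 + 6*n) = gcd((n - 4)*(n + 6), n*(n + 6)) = n + 6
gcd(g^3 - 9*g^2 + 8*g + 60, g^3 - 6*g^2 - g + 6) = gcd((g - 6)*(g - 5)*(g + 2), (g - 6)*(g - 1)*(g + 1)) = g - 6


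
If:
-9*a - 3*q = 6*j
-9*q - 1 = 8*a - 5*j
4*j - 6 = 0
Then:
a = -67/38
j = 3/2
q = 87/38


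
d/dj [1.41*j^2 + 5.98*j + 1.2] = 2.82*j + 5.98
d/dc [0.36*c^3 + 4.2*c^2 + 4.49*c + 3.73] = 1.08*c^2 + 8.4*c + 4.49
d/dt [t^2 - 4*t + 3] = 2*t - 4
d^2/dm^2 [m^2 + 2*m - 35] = 2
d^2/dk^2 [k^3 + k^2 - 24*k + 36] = 6*k + 2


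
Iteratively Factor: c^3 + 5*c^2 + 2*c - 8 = (c + 4)*(c^2 + c - 2) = (c + 2)*(c + 4)*(c - 1)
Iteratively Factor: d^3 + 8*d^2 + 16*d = (d + 4)*(d^2 + 4*d) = (d + 4)^2*(d)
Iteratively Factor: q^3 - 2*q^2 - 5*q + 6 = (q + 2)*(q^2 - 4*q + 3) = (q - 3)*(q + 2)*(q - 1)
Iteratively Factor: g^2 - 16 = (g - 4)*(g + 4)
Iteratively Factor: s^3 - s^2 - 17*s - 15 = (s + 1)*(s^2 - 2*s - 15) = (s + 1)*(s + 3)*(s - 5)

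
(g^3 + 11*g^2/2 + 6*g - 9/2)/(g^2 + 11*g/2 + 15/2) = (2*g^2 + 5*g - 3)/(2*g + 5)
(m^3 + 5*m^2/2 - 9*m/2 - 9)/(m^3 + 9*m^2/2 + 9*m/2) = (m - 2)/m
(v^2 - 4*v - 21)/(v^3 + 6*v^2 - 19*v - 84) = (v - 7)/(v^2 + 3*v - 28)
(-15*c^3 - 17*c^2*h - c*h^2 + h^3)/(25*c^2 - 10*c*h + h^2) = (-3*c^2 - 4*c*h - h^2)/(5*c - h)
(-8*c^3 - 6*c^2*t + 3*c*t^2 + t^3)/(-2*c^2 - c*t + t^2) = 4*c + t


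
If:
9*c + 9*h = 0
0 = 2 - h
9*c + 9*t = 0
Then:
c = -2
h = 2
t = 2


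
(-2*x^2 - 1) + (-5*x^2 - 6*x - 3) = -7*x^2 - 6*x - 4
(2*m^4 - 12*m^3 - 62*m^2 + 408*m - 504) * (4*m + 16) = 8*m^5 - 16*m^4 - 440*m^3 + 640*m^2 + 4512*m - 8064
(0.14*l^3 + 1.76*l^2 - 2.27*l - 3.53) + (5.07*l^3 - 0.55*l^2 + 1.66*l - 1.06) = 5.21*l^3 + 1.21*l^2 - 0.61*l - 4.59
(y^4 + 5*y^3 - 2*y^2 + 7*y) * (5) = 5*y^4 + 25*y^3 - 10*y^2 + 35*y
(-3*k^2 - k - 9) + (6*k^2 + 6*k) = 3*k^2 + 5*k - 9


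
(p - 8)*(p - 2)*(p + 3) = p^3 - 7*p^2 - 14*p + 48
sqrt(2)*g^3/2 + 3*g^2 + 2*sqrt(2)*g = g*(g + 2*sqrt(2))*(sqrt(2)*g/2 + 1)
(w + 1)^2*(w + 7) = w^3 + 9*w^2 + 15*w + 7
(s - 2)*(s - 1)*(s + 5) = s^3 + 2*s^2 - 13*s + 10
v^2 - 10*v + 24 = (v - 6)*(v - 4)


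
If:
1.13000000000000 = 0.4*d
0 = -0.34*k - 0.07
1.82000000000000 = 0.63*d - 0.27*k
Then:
No Solution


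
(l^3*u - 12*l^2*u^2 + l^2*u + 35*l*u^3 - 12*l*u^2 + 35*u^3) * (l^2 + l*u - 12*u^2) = l^5*u - 11*l^4*u^2 + l^4*u + 11*l^3*u^3 - 11*l^3*u^2 + 179*l^2*u^4 + 11*l^2*u^3 - 420*l*u^5 + 179*l*u^4 - 420*u^5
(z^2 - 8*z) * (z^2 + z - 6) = z^4 - 7*z^3 - 14*z^2 + 48*z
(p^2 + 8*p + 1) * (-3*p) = -3*p^3 - 24*p^2 - 3*p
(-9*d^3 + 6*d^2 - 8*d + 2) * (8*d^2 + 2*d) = -72*d^5 + 30*d^4 - 52*d^3 + 4*d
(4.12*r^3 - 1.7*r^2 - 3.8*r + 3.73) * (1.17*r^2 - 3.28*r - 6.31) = 4.8204*r^5 - 15.5026*r^4 - 24.8672*r^3 + 27.5551*r^2 + 11.7436*r - 23.5363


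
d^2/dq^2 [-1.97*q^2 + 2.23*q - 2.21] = -3.94000000000000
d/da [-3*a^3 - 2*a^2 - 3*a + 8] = -9*a^2 - 4*a - 3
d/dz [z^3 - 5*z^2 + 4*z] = 3*z^2 - 10*z + 4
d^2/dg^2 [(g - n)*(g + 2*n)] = 2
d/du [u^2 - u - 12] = 2*u - 1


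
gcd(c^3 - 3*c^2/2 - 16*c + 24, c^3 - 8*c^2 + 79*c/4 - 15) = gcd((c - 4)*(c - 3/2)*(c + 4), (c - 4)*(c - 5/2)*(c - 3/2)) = c^2 - 11*c/2 + 6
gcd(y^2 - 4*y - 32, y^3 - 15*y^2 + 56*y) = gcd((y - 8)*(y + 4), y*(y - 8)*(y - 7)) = y - 8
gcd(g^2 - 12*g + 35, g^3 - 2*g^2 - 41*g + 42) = g - 7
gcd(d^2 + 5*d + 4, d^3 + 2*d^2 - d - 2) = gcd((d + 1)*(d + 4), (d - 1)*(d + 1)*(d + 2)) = d + 1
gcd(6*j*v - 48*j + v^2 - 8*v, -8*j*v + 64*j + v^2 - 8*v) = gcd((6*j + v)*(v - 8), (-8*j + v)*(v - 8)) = v - 8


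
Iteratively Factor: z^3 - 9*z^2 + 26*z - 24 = (z - 2)*(z^2 - 7*z + 12) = (z - 3)*(z - 2)*(z - 4)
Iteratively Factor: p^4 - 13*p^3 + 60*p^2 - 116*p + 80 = (p - 2)*(p^3 - 11*p^2 + 38*p - 40) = (p - 2)^2*(p^2 - 9*p + 20) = (p - 4)*(p - 2)^2*(p - 5)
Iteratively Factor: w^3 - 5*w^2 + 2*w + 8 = (w + 1)*(w^2 - 6*w + 8) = (w - 4)*(w + 1)*(w - 2)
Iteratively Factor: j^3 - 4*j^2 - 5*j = (j - 5)*(j^2 + j) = (j - 5)*(j + 1)*(j)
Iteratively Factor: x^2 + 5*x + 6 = (x + 2)*(x + 3)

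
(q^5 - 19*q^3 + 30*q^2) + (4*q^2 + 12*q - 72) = q^5 - 19*q^3 + 34*q^2 + 12*q - 72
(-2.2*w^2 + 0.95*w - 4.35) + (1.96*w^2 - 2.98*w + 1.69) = -0.24*w^2 - 2.03*w - 2.66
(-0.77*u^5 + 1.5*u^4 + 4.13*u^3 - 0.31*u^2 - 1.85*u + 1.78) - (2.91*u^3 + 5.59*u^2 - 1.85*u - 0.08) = -0.77*u^5 + 1.5*u^4 + 1.22*u^3 - 5.9*u^2 + 1.86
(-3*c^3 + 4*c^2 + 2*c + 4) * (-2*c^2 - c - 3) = 6*c^5 - 5*c^4 + c^3 - 22*c^2 - 10*c - 12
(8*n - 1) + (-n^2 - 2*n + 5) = -n^2 + 6*n + 4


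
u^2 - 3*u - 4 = (u - 4)*(u + 1)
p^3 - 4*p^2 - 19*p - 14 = (p - 7)*(p + 1)*(p + 2)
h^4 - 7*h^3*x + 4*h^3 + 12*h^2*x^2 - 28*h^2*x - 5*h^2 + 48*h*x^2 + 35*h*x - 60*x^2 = (h - 1)*(h + 5)*(h - 4*x)*(h - 3*x)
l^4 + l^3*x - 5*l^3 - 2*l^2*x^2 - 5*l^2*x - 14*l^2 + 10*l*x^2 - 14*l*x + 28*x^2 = (l - 7)*(l + 2)*(l - x)*(l + 2*x)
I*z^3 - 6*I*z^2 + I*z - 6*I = (z - 6)*(z + I)*(I*z + 1)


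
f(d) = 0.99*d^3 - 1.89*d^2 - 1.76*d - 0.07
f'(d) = 2.97*d^2 - 3.78*d - 1.76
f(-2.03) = -12.57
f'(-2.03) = 18.15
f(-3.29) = -49.99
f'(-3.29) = 42.82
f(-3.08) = -41.50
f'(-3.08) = 38.06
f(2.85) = 2.48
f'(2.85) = 11.59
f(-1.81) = -8.95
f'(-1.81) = 14.81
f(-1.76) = -8.22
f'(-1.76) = 14.09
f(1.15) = -3.09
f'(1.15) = -2.18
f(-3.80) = -75.00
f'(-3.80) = 55.49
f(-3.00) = -38.53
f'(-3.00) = 36.31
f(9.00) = 552.71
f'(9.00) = 204.79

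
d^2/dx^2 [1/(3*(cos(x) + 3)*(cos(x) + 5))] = 2*(-2*sin(x)^4 + 3*sin(x)^2 + 75*cos(x) - 3*cos(3*x) + 48)/(3*(cos(x) + 3)^3*(cos(x) + 5)^3)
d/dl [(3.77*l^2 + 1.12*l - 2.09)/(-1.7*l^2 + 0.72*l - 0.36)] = (4.6184*l^2 - 9.8204*l + 1.1016)/(2.89*l^4 - 2.448*l^3 + 1.7424*l^2 - 0.5184*l + 0.1296)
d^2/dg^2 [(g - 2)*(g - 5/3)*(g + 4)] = 6*g + 2/3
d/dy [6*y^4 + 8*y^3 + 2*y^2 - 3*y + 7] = 24*y^3 + 24*y^2 + 4*y - 3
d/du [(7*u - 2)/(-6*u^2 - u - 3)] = (-42*u^2 - 7*u + (7*u - 2)*(12*u + 1) - 21)/(6*u^2 + u + 3)^2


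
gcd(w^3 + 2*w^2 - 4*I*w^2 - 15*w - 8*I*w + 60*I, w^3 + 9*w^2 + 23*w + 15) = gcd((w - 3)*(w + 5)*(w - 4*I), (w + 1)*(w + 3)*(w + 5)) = w + 5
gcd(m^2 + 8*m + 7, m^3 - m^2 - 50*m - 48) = m + 1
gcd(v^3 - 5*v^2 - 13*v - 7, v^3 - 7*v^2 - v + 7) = v^2 - 6*v - 7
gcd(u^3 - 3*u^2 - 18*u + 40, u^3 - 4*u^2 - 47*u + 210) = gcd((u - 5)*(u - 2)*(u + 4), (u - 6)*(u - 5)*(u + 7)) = u - 5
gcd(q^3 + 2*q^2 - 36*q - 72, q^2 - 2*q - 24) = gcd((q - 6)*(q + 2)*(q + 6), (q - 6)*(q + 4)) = q - 6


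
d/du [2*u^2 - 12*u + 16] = 4*u - 12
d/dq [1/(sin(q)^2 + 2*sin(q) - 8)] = -2*(sin(q) + 1)*cos(q)/(sin(q)^2 + 2*sin(q) - 8)^2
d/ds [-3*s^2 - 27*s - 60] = -6*s - 27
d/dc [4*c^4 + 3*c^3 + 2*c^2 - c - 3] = 16*c^3 + 9*c^2 + 4*c - 1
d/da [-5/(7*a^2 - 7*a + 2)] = 35*(2*a - 1)/(7*a^2 - 7*a + 2)^2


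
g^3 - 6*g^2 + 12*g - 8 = (g - 2)^3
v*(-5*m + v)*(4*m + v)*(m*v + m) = -20*m^3*v^2 - 20*m^3*v - m^2*v^3 - m^2*v^2 + m*v^4 + m*v^3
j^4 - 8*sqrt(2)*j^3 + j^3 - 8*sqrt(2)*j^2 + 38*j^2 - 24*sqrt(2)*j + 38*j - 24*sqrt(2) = (j + 1)*(j - 4*sqrt(2))*(j - 3*sqrt(2))*(j - sqrt(2))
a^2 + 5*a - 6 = (a - 1)*(a + 6)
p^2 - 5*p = p*(p - 5)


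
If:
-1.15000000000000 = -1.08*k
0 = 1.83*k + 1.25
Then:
No Solution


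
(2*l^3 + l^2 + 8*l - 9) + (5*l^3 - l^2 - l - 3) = 7*l^3 + 7*l - 12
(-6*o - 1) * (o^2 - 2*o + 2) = -6*o^3 + 11*o^2 - 10*o - 2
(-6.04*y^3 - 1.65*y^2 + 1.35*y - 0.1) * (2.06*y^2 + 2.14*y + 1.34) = -12.4424*y^5 - 16.3246*y^4 - 8.8436*y^3 + 0.472*y^2 + 1.595*y - 0.134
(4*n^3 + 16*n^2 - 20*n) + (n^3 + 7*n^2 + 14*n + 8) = 5*n^3 + 23*n^2 - 6*n + 8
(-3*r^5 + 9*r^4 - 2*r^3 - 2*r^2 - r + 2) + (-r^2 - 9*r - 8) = -3*r^5 + 9*r^4 - 2*r^3 - 3*r^2 - 10*r - 6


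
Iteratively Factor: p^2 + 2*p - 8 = (p + 4)*(p - 2)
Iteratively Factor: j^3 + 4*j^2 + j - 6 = (j + 3)*(j^2 + j - 2) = (j + 2)*(j + 3)*(j - 1)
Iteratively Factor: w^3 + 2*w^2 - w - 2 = (w - 1)*(w^2 + 3*w + 2) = (w - 1)*(w + 1)*(w + 2)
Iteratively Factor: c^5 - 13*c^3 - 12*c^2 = (c + 1)*(c^4 - c^3 - 12*c^2) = c*(c + 1)*(c^3 - c^2 - 12*c) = c*(c - 4)*(c + 1)*(c^2 + 3*c) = c*(c - 4)*(c + 1)*(c + 3)*(c)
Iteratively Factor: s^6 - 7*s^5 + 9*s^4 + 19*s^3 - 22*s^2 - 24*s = (s + 1)*(s^5 - 8*s^4 + 17*s^3 + 2*s^2 - 24*s) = (s + 1)^2*(s^4 - 9*s^3 + 26*s^2 - 24*s) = (s - 2)*(s + 1)^2*(s^3 - 7*s^2 + 12*s) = (s - 4)*(s - 2)*(s + 1)^2*(s^2 - 3*s) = (s - 4)*(s - 3)*(s - 2)*(s + 1)^2*(s)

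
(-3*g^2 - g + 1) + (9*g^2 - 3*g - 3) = 6*g^2 - 4*g - 2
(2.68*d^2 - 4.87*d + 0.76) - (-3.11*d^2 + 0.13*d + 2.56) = 5.79*d^2 - 5.0*d - 1.8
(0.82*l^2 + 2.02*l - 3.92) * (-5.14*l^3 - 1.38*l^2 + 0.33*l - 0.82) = -4.2148*l^5 - 11.5144*l^4 + 17.6318*l^3 + 5.4038*l^2 - 2.95*l + 3.2144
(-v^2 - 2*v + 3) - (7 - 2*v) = -v^2 - 4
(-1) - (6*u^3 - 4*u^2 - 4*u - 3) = -6*u^3 + 4*u^2 + 4*u + 2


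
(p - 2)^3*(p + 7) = p^4 + p^3 - 30*p^2 + 76*p - 56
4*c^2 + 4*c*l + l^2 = (2*c + l)^2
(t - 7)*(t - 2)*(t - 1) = t^3 - 10*t^2 + 23*t - 14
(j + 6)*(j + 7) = j^2 + 13*j + 42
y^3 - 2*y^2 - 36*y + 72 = (y - 6)*(y - 2)*(y + 6)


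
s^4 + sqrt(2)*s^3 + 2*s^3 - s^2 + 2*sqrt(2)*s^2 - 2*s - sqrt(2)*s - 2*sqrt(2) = (s - 1)*(s + 1)*(s + 2)*(s + sqrt(2))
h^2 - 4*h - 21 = (h - 7)*(h + 3)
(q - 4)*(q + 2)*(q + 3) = q^3 + q^2 - 14*q - 24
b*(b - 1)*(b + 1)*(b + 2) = b^4 + 2*b^3 - b^2 - 2*b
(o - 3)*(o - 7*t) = o^2 - 7*o*t - 3*o + 21*t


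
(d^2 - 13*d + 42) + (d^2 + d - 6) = 2*d^2 - 12*d + 36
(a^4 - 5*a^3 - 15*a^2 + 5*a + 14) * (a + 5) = a^5 - 40*a^3 - 70*a^2 + 39*a + 70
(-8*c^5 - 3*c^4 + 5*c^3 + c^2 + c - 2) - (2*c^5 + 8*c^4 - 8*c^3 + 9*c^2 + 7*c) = -10*c^5 - 11*c^4 + 13*c^3 - 8*c^2 - 6*c - 2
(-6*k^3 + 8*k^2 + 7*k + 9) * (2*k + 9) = -12*k^4 - 38*k^3 + 86*k^2 + 81*k + 81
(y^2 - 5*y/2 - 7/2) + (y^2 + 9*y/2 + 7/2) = 2*y^2 + 2*y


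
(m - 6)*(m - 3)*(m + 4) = m^3 - 5*m^2 - 18*m + 72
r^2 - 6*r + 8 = (r - 4)*(r - 2)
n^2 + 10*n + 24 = (n + 4)*(n + 6)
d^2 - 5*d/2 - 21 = (d - 6)*(d + 7/2)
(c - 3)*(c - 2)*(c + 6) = c^3 + c^2 - 24*c + 36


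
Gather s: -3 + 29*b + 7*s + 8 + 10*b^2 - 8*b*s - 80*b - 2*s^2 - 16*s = 10*b^2 - 51*b - 2*s^2 + s*(-8*b - 9) + 5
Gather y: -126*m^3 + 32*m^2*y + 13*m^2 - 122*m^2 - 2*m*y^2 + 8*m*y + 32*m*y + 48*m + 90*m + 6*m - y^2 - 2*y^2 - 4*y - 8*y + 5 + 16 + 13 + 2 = -126*m^3 - 109*m^2 + 144*m + y^2*(-2*m - 3) + y*(32*m^2 + 40*m - 12) + 36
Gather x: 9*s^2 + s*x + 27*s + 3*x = 9*s^2 + 27*s + x*(s + 3)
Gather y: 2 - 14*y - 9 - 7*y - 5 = -21*y - 12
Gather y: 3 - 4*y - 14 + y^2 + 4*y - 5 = y^2 - 16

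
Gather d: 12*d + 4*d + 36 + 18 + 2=16*d + 56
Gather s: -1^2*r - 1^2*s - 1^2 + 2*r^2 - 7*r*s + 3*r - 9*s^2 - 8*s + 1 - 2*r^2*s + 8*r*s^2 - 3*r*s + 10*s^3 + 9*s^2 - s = 2*r^2 + 8*r*s^2 + 2*r + 10*s^3 + s*(-2*r^2 - 10*r - 10)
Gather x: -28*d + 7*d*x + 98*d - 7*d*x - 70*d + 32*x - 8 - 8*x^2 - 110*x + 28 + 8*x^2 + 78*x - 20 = 0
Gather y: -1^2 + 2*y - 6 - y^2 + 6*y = -y^2 + 8*y - 7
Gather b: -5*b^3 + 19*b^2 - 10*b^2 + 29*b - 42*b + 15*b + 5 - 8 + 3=-5*b^3 + 9*b^2 + 2*b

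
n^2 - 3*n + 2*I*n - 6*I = (n - 3)*(n + 2*I)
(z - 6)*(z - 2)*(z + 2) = z^3 - 6*z^2 - 4*z + 24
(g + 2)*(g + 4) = g^2 + 6*g + 8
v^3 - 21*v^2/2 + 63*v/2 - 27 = (v - 6)*(v - 3)*(v - 3/2)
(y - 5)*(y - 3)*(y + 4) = y^3 - 4*y^2 - 17*y + 60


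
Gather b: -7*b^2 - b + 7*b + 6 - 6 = -7*b^2 + 6*b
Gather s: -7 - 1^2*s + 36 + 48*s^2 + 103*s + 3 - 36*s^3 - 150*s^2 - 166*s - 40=-36*s^3 - 102*s^2 - 64*s - 8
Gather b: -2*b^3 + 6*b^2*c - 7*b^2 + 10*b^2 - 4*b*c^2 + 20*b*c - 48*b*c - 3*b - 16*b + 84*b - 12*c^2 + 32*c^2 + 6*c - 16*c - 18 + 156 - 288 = -2*b^3 + b^2*(6*c + 3) + b*(-4*c^2 - 28*c + 65) + 20*c^2 - 10*c - 150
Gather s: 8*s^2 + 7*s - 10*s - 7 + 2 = 8*s^2 - 3*s - 5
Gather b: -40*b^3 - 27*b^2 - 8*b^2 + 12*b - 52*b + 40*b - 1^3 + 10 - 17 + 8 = -40*b^3 - 35*b^2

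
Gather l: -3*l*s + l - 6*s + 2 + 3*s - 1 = l*(1 - 3*s) - 3*s + 1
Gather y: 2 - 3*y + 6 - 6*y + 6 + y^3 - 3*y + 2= y^3 - 12*y + 16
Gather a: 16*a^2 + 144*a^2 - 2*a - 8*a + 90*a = 160*a^2 + 80*a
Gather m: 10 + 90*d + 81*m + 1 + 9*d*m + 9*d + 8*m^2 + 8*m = 99*d + 8*m^2 + m*(9*d + 89) + 11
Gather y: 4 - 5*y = 4 - 5*y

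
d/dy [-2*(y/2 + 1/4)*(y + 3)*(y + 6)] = -3*y^2 - 19*y - 45/2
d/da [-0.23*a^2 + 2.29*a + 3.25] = 2.29 - 0.46*a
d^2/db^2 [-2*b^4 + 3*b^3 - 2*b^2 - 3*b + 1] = -24*b^2 + 18*b - 4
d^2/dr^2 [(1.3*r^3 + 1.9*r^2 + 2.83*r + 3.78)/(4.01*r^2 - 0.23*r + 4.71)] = (2.8421709430404e-14*r^5 + 5.6843418860808e-14*r^4 + 45.549186*r^3 + 140.933988*r^2 - 168.584742*r - 51.955494)/(64.481201*r^6 - 11.095269*r^5 + 227.8482*r^4 - 26.076365*r^3 + 267.6222*r^2 - 15.307029*r + 104.487111)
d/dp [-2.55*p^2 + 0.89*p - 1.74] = 0.89 - 5.1*p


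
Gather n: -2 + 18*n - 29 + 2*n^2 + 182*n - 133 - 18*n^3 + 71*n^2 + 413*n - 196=-18*n^3 + 73*n^2 + 613*n - 360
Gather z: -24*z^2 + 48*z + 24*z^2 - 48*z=0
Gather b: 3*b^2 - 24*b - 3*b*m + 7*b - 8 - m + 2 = 3*b^2 + b*(-3*m - 17) - m - 6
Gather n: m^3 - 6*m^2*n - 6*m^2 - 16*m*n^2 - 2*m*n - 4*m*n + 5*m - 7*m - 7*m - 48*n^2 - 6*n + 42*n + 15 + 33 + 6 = m^3 - 6*m^2 - 9*m + n^2*(-16*m - 48) + n*(-6*m^2 - 6*m + 36) + 54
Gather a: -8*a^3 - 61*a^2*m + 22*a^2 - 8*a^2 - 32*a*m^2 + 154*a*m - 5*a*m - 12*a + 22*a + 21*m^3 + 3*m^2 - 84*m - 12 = -8*a^3 + a^2*(14 - 61*m) + a*(-32*m^2 + 149*m + 10) + 21*m^3 + 3*m^2 - 84*m - 12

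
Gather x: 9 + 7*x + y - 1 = 7*x + y + 8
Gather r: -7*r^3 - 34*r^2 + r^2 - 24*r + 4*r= -7*r^3 - 33*r^2 - 20*r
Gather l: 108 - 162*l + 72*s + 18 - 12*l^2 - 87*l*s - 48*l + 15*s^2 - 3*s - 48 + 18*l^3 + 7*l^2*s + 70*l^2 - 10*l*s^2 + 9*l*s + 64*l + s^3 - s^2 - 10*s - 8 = 18*l^3 + l^2*(7*s + 58) + l*(-10*s^2 - 78*s - 146) + s^3 + 14*s^2 + 59*s + 70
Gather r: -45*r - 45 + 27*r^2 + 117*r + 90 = 27*r^2 + 72*r + 45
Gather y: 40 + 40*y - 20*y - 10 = 20*y + 30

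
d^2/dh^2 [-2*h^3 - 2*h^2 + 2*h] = -12*h - 4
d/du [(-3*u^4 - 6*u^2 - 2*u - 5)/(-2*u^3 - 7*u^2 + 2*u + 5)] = 2*u*(3*u^5 + 21*u^4 - 15*u^3 - 34*u^2 - 28*u - 65)/(4*u^6 + 28*u^5 + 41*u^4 - 48*u^3 - 66*u^2 + 20*u + 25)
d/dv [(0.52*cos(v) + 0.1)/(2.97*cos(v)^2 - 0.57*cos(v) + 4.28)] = (1.5444*cos(v)^2 + 0.594*cos(v) - 2.2826)*sin(v)/(8.8209*cos(v)^4 - 3.3858*cos(v)^3 + 25.7481*cos(v)^2 - 4.8792*cos(v) + 18.3184)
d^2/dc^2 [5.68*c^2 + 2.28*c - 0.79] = 11.3600000000000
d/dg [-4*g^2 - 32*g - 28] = -8*g - 32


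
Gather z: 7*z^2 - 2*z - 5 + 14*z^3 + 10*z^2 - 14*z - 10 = 14*z^3 + 17*z^2 - 16*z - 15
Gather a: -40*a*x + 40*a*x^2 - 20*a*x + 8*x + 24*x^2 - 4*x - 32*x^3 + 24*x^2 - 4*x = a*(40*x^2 - 60*x) - 32*x^3 + 48*x^2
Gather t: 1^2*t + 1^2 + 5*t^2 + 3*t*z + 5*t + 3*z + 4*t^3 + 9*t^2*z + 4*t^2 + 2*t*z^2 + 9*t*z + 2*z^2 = 4*t^3 + t^2*(9*z + 9) + t*(2*z^2 + 12*z + 6) + 2*z^2 + 3*z + 1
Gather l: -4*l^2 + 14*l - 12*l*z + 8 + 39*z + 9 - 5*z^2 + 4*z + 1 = -4*l^2 + l*(14 - 12*z) - 5*z^2 + 43*z + 18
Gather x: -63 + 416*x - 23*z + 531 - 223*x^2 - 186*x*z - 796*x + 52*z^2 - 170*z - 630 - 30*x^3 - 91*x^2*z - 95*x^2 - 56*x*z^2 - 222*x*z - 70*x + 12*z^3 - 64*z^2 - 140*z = -30*x^3 + x^2*(-91*z - 318) + x*(-56*z^2 - 408*z - 450) + 12*z^3 - 12*z^2 - 333*z - 162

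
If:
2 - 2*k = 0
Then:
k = 1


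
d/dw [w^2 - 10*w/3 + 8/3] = 2*w - 10/3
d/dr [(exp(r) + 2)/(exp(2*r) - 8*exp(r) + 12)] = (-2*(exp(r) - 4)*(exp(r) + 2) + exp(2*r) - 8*exp(r) + 12)*exp(r)/(exp(2*r) - 8*exp(r) + 12)^2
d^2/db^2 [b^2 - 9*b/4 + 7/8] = 2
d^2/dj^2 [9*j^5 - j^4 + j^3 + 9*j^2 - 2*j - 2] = 180*j^3 - 12*j^2 + 6*j + 18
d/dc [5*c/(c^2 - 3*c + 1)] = 5*(1 - c^2)/(c^4 - 6*c^3 + 11*c^2 - 6*c + 1)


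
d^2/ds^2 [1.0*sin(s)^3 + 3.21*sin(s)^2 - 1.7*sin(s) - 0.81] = 0.95*sin(s) + 2.25*sin(3*s) + 6.42*cos(2*s)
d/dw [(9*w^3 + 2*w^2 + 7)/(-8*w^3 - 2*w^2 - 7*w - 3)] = (-2*w^4 - 126*w^3 + 73*w^2 + 16*w + 49)/(64*w^6 + 32*w^5 + 116*w^4 + 76*w^3 + 61*w^2 + 42*w + 9)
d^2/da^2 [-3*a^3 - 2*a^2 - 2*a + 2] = -18*a - 4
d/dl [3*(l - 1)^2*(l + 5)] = 9*(l - 1)*(l + 3)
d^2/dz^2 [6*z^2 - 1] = 12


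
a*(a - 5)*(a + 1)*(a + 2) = a^4 - 2*a^3 - 13*a^2 - 10*a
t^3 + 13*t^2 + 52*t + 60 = (t + 2)*(t + 5)*(t + 6)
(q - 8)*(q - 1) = q^2 - 9*q + 8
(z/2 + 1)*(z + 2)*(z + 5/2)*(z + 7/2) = z^4/2 + 5*z^3 + 147*z^2/8 + 59*z/2 + 35/2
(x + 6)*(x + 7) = x^2 + 13*x + 42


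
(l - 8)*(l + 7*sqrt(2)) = l^2 - 8*l + 7*sqrt(2)*l - 56*sqrt(2)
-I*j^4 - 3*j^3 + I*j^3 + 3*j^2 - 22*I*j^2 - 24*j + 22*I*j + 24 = (j - 6*I)*(j - I)*(j + 4*I)*(-I*j + I)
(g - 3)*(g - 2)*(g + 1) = g^3 - 4*g^2 + g + 6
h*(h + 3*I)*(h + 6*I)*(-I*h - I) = -I*h^4 + 9*h^3 - I*h^3 + 9*h^2 + 18*I*h^2 + 18*I*h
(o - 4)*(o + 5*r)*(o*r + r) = o^3*r + 5*o^2*r^2 - 3*o^2*r - 15*o*r^2 - 4*o*r - 20*r^2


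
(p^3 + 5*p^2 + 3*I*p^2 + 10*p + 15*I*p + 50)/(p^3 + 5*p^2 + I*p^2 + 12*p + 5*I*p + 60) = (p^2 + 3*I*p + 10)/(p^2 + I*p + 12)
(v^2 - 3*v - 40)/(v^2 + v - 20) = (v - 8)/(v - 4)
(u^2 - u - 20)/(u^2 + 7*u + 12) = (u - 5)/(u + 3)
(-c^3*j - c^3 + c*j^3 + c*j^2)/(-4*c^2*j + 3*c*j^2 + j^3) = c*(c*j + c + j^2 + j)/(j*(4*c + j))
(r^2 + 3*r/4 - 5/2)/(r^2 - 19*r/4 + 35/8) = 2*(r + 2)/(2*r - 7)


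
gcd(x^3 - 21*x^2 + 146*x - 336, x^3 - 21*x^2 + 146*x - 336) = x^3 - 21*x^2 + 146*x - 336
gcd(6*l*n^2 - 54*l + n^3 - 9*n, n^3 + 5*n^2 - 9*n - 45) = n^2 - 9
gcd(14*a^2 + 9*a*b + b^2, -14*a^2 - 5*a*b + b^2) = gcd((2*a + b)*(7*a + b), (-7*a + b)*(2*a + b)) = 2*a + b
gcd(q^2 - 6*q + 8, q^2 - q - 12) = q - 4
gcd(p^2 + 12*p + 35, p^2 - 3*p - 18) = 1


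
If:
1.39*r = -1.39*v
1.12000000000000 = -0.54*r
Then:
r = -2.07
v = 2.07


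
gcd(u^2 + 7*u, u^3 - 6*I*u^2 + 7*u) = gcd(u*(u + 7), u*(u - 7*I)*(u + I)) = u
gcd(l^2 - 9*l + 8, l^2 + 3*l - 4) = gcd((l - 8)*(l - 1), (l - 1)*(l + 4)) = l - 1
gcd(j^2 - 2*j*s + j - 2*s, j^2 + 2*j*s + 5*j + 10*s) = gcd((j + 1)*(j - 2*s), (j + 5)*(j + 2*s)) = 1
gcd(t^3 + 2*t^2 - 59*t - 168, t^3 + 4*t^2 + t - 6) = t + 3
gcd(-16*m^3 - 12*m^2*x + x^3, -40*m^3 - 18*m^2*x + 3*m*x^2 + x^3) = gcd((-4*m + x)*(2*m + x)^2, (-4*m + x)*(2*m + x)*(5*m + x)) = -8*m^2 - 2*m*x + x^2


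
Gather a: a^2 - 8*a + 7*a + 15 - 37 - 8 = a^2 - a - 30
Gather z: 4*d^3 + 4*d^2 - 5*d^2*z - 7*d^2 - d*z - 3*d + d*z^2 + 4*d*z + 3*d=4*d^3 - 3*d^2 + d*z^2 + z*(-5*d^2 + 3*d)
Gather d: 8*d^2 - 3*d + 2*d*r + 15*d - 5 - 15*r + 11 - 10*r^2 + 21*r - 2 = 8*d^2 + d*(2*r + 12) - 10*r^2 + 6*r + 4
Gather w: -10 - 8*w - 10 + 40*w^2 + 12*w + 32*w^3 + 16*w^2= 32*w^3 + 56*w^2 + 4*w - 20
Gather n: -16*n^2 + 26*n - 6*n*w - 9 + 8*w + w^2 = -16*n^2 + n*(26 - 6*w) + w^2 + 8*w - 9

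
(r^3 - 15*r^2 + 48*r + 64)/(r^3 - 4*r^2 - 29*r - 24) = (r - 8)/(r + 3)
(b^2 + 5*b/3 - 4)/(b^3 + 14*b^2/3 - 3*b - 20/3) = (b + 3)/(b^2 + 6*b + 5)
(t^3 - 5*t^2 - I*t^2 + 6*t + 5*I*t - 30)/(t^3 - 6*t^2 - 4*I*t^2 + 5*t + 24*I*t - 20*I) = (t^2 - I*t + 6)/(t^2 - t*(1 + 4*I) + 4*I)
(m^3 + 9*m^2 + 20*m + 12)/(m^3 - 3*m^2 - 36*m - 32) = (m^2 + 8*m + 12)/(m^2 - 4*m - 32)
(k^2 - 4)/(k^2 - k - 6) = (k - 2)/(k - 3)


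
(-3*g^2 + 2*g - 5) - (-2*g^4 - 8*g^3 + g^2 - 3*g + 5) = 2*g^4 + 8*g^3 - 4*g^2 + 5*g - 10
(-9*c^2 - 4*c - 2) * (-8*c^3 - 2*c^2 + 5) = 72*c^5 + 50*c^4 + 24*c^3 - 41*c^2 - 20*c - 10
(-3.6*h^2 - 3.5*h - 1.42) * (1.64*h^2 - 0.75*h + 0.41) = -5.904*h^4 - 3.04*h^3 - 1.1798*h^2 - 0.37*h - 0.5822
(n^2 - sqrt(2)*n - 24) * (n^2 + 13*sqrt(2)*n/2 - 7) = n^4 + 11*sqrt(2)*n^3/2 - 44*n^2 - 149*sqrt(2)*n + 168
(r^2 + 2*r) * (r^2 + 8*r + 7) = r^4 + 10*r^3 + 23*r^2 + 14*r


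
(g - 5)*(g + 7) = g^2 + 2*g - 35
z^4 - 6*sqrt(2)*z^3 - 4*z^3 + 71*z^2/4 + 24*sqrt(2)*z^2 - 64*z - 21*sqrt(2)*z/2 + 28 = (z - 7/2)*(z - 1/2)*(z - 4*sqrt(2))*(z - 2*sqrt(2))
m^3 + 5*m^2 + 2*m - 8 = (m - 1)*(m + 2)*(m + 4)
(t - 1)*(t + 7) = t^2 + 6*t - 7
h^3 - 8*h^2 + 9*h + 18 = (h - 6)*(h - 3)*(h + 1)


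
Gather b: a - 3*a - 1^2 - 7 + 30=22 - 2*a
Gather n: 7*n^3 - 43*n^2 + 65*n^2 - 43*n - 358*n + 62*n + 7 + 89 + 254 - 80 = 7*n^3 + 22*n^2 - 339*n + 270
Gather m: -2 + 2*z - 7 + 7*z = 9*z - 9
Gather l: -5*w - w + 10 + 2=12 - 6*w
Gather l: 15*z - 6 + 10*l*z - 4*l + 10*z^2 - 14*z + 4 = l*(10*z - 4) + 10*z^2 + z - 2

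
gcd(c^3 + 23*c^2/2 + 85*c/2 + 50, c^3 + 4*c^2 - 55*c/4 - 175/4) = c^2 + 15*c/2 + 25/2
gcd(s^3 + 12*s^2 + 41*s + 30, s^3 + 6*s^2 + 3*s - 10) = s + 5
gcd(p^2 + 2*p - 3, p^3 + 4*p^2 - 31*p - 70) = 1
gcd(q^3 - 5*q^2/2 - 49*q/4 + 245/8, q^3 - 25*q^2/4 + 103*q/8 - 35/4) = q - 5/2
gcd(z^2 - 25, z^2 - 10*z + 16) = 1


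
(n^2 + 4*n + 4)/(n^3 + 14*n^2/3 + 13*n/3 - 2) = 3*(n + 2)/(3*n^2 + 8*n - 3)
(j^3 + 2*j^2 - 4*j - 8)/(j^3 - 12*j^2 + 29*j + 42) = (j^3 + 2*j^2 - 4*j - 8)/(j^3 - 12*j^2 + 29*j + 42)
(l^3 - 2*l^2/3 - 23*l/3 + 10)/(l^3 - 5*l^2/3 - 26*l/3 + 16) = (3*l - 5)/(3*l - 8)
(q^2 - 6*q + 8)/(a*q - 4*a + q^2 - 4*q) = (q - 2)/(a + q)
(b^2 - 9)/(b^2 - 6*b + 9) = (b + 3)/(b - 3)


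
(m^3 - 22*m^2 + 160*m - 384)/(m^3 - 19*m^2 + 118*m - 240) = (m - 8)/(m - 5)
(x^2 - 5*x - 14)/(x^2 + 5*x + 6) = (x - 7)/(x + 3)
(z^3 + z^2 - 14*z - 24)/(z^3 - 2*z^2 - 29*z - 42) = (z - 4)/(z - 7)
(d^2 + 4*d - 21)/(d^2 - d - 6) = (d + 7)/(d + 2)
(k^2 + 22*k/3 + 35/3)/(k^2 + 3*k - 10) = (k + 7/3)/(k - 2)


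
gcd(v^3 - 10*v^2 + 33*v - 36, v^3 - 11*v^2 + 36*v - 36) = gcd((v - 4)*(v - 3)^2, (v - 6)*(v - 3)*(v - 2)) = v - 3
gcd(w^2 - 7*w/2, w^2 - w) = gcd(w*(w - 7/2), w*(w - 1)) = w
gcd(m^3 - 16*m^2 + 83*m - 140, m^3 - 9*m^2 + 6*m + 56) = m^2 - 11*m + 28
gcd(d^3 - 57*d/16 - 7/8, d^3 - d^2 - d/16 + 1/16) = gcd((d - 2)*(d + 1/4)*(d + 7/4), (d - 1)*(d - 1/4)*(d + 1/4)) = d + 1/4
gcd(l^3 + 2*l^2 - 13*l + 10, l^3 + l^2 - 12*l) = 1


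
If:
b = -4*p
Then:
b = -4*p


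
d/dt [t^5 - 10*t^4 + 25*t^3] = 5*t^2*(t^2 - 8*t + 15)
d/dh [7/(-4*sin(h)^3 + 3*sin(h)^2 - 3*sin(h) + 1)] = 21*(4*sin(h)^2 - 2*sin(h) + 1)*cos(h)/(4*sin(h)^3 - 3*sin(h)^2 + 3*sin(h) - 1)^2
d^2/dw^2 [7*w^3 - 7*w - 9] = 42*w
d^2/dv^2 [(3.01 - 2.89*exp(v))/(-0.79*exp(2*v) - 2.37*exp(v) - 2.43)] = (1.803649*exp(4*v) - 12.925111*exp(3*v) - 50.194467*exp(2*v) - 10.43748*exp(v) + 34.400052)*exp(v)/(0.493039*exp(6*v) + 4.437351*exp(5*v) + 17.861742*exp(4*v) + 40.610187*exp(3*v) + 54.941814*exp(2*v) + 41.983839*exp(v) + 14.348907)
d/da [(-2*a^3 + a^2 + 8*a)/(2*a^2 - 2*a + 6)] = (-a^4 + 2*a^3 - 27*a^2/2 + 3*a + 12)/(a^4 - 2*a^3 + 7*a^2 - 6*a + 9)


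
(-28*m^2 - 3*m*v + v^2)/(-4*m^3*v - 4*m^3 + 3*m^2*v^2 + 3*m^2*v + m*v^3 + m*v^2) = (-7*m + v)/(m*(-m*v - m + v^2 + v))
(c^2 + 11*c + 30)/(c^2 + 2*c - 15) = (c + 6)/(c - 3)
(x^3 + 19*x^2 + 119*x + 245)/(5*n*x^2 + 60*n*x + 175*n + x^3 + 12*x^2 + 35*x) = (x + 7)/(5*n + x)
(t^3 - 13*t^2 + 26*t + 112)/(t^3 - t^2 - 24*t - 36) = (t^2 - 15*t + 56)/(t^2 - 3*t - 18)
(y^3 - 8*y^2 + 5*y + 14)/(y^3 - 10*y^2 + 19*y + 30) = (y^2 - 9*y + 14)/(y^2 - 11*y + 30)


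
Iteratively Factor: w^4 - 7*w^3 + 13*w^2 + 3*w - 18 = (w - 3)*(w^3 - 4*w^2 + w + 6) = (w - 3)*(w - 2)*(w^2 - 2*w - 3) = (w - 3)^2*(w - 2)*(w + 1)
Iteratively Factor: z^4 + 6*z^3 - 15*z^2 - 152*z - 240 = (z - 5)*(z^3 + 11*z^2 + 40*z + 48) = (z - 5)*(z + 4)*(z^2 + 7*z + 12) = (z - 5)*(z + 4)^2*(z + 3)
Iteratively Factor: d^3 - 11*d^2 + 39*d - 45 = (d - 3)*(d^2 - 8*d + 15) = (d - 5)*(d - 3)*(d - 3)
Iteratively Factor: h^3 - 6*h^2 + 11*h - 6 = (h - 3)*(h^2 - 3*h + 2) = (h - 3)*(h - 1)*(h - 2)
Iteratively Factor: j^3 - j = (j + 1)*(j^2 - j) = j*(j + 1)*(j - 1)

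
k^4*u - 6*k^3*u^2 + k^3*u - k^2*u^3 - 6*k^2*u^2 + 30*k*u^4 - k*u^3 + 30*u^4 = (k - 5*u)*(k - 3*u)*(k + 2*u)*(k*u + u)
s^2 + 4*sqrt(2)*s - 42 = (s - 3*sqrt(2))*(s + 7*sqrt(2))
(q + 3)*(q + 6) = q^2 + 9*q + 18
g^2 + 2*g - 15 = (g - 3)*(g + 5)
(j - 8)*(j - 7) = j^2 - 15*j + 56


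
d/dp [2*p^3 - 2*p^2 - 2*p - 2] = 6*p^2 - 4*p - 2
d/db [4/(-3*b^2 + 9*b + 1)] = 12*(2*b - 3)/(-3*b^2 + 9*b + 1)^2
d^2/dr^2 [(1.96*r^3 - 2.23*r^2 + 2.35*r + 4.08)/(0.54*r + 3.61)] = (1.143072*r^3 + 22.924944*r^2 + 153.257496*r - 64.90589)/(0.157464*r^3 + 3.158028*r^2 + 21.112002*r + 47.045881)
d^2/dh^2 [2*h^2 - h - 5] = 4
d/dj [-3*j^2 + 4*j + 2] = 4 - 6*j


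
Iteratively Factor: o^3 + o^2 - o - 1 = (o + 1)*(o^2 - 1) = (o - 1)*(o + 1)*(o + 1)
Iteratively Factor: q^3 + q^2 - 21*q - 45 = (q + 3)*(q^2 - 2*q - 15) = (q - 5)*(q + 3)*(q + 3)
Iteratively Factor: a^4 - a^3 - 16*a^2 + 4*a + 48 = (a + 2)*(a^3 - 3*a^2 - 10*a + 24) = (a + 2)*(a + 3)*(a^2 - 6*a + 8) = (a - 2)*(a + 2)*(a + 3)*(a - 4)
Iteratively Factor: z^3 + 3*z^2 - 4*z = (z)*(z^2 + 3*z - 4) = z*(z + 4)*(z - 1)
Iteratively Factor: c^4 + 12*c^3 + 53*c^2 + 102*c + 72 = (c + 3)*(c^3 + 9*c^2 + 26*c + 24) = (c + 3)^2*(c^2 + 6*c + 8) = (c + 2)*(c + 3)^2*(c + 4)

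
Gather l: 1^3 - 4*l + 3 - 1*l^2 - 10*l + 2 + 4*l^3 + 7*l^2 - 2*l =4*l^3 + 6*l^2 - 16*l + 6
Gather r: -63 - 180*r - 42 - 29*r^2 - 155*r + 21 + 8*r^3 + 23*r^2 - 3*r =8*r^3 - 6*r^2 - 338*r - 84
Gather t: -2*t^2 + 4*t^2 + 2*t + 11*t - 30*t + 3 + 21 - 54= 2*t^2 - 17*t - 30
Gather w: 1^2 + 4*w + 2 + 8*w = 12*w + 3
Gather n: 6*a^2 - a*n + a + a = 6*a^2 - a*n + 2*a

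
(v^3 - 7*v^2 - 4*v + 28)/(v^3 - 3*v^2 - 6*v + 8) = (v^2 - 9*v + 14)/(v^2 - 5*v + 4)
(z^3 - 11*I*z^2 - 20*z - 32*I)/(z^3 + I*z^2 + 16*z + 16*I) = (z - 8*I)/(z + 4*I)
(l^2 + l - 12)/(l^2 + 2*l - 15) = (l + 4)/(l + 5)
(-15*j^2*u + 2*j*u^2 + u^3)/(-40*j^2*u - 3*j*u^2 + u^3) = (-3*j + u)/(-8*j + u)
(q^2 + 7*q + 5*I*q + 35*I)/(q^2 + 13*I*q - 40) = (q + 7)/(q + 8*I)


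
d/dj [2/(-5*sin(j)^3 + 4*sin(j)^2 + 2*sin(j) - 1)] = 2*(15*sin(j)^2 - 8*sin(j) - 2)*cos(j)/((sin(j) - 1)^2*(5*sin(j)^2 + sin(j) - 1)^2)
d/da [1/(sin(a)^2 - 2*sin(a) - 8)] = 2*(1 - sin(a))*cos(a)/((sin(a) - 4)^2*(sin(a) + 2)^2)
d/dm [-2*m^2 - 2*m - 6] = -4*m - 2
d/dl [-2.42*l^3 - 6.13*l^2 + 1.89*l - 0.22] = -7.26*l^2 - 12.26*l + 1.89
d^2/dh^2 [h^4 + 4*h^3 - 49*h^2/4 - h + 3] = 12*h^2 + 24*h - 49/2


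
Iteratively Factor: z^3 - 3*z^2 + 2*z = (z)*(z^2 - 3*z + 2) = z*(z - 1)*(z - 2)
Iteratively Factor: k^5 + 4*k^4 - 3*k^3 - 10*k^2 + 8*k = (k + 2)*(k^4 + 2*k^3 - 7*k^2 + 4*k) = (k - 1)*(k + 2)*(k^3 + 3*k^2 - 4*k) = k*(k - 1)*(k + 2)*(k^2 + 3*k - 4) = k*(k - 1)^2*(k + 2)*(k + 4)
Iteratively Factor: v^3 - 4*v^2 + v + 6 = (v - 3)*(v^2 - v - 2) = (v - 3)*(v + 1)*(v - 2)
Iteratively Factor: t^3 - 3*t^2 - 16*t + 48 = (t - 4)*(t^2 + t - 12) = (t - 4)*(t - 3)*(t + 4)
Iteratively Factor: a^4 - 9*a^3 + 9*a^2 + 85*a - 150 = (a - 5)*(a^3 - 4*a^2 - 11*a + 30) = (a - 5)*(a + 3)*(a^2 - 7*a + 10) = (a - 5)*(a - 2)*(a + 3)*(a - 5)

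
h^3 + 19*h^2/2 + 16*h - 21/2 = (h - 1/2)*(h + 3)*(h + 7)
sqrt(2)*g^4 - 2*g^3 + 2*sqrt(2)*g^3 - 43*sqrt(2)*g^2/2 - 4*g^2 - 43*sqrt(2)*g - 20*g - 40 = (g + 2)*(g - 4*sqrt(2))*(g + 5*sqrt(2)/2)*(sqrt(2)*g + 1)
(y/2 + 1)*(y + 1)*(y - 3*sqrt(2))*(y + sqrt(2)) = y^4/2 - sqrt(2)*y^3 + 3*y^3/2 - 3*sqrt(2)*y^2 - 2*y^2 - 9*y - 2*sqrt(2)*y - 6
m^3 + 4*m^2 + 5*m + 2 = (m + 1)^2*(m + 2)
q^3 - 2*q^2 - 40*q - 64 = (q - 8)*(q + 2)*(q + 4)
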